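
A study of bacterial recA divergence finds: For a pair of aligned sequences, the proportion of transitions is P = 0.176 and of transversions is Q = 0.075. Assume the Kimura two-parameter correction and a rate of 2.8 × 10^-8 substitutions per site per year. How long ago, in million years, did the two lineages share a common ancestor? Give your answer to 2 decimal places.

5.70

Under the Kimura two-parameter model, d = −½ ln(1 − 2P − Q) − ¼ ln(1 − 2Q).
1 − 2P − Q = 0.573, giving −½ ln(0.573) = 0.278435.
1 − 2Q = 0.85, giving −¼ ln(0.85) = 0.040630.
d = 0.278435 + 0.040630 = 0.319065.
Under a molecular clock d = 2μt, so t = d/(2μ) = 0.319065 / (2 × 2.8 × 10^-8) = 5.70 million years.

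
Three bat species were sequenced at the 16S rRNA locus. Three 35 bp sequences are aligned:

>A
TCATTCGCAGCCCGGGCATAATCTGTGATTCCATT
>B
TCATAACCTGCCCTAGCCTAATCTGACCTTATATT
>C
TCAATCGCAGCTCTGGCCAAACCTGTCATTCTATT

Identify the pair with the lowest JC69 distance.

A and C

A–B: 12/35 differ, p = 0.343, d = 0.458.
A–C: 8/35 differ, p = 0.229, d = 0.273.
B–C: 12/35 differ, p = 0.343, d = 0.458.
The smallest distance is between A and C.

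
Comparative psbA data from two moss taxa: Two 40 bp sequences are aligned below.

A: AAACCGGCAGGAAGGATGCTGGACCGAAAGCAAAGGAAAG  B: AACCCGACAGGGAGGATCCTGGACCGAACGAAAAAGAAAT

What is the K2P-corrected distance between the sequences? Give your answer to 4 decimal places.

Of 40 sites, 3 differences are transitions and 5 are transversions, so P = 3/40 = 0.075 and Q = 5/40 = 0.125.
Under the Kimura two-parameter model, d = −½ ln(1 − 2P − Q) − ¼ ln(1 − 2Q).
1 − 2P − Q = 0.725, giving −½ ln(0.725) = 0.160792.
1 − 2Q = 0.75, giving −¼ ln(0.75) = 0.071921.
d = 0.160792 + 0.071921 = 0.232713.

0.2327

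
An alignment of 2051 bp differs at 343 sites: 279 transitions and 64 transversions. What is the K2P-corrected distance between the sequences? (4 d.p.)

0.1968

P = 279/2051 ≈ 0.136031 and Q = 64/2051 ≈ 0.031204.
Under the Kimura two-parameter model, d = −½ ln(1 − 2P − Q) − ¼ ln(1 − 2Q).
1 − 2P − Q = 0.696734, giving −½ ln(0.696734) = 0.180676.
1 − 2Q = 0.937592, giving −¼ ln(0.937592) = 0.016110.
d = 0.180676 + 0.016110 = 0.196786.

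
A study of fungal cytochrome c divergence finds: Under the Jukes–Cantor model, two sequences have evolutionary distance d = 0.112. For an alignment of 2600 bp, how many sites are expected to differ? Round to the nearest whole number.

271

Invert JC69: p = (3/4)(1 − e^(−4d/3)) = 0.75 × (1 − e^(-0.149333)) = 0.75 × (1 − 0.861282) = 0.104039.
Expected differing sites = pL ≈ 0.104039 × 2600 = 270.5014 ≈ 271.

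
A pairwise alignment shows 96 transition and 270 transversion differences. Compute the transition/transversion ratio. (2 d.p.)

R = 96/270 = 0.355555… ≈ 0.36 (to 2 d.p.).

0.36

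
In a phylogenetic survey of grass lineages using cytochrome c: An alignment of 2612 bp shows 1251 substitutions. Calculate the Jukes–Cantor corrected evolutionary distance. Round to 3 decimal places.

p = 1251/2612 ≈ 0.478943.
d = −(3/4) ln(1 − 4p/3) = −0.75 ln(1 − 0.638591) = −0.75 ln(0.361409)
  = −0.75 × (-1.017745) = 0.763309 substitutions/site.

0.763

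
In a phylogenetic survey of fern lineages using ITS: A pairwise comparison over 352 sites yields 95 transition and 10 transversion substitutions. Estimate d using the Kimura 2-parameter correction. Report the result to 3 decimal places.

P = 95/352 ≈ 0.269886 and Q = 10/352 ≈ 0.028409.
Under the Kimura two-parameter model, d = −½ ln(1 − 2P − Q) − ¼ ln(1 − 2Q).
1 − 2P − Q = 0.431819, giving −½ ln(0.431819) = 0.419874.
1 − 2Q = 0.943182, giving −¼ ln(0.943182) = 0.014624.
d = 0.419874 + 0.014624 = 0.434498.

0.434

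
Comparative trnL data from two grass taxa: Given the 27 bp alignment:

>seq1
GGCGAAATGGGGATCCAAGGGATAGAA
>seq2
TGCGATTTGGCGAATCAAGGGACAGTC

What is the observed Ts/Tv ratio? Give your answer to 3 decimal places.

0.286

Transitions are A↔G and C↔T; transversions are all other mismatches.
Transitions: 2. Transversions: 7.
R = 2/7 = 0.285714… ≈ 0.286 (to 3 d.p.).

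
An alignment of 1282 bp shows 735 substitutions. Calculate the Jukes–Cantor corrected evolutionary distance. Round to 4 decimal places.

1.0843

p = 735/1282 ≈ 0.573323.
d = −(3/4) ln(1 − 4p/3) = −0.75 ln(1 − 0.764431) = −0.75 ln(0.235569)
  = −0.75 × (-1.445751) = 1.084313 substitutions/site.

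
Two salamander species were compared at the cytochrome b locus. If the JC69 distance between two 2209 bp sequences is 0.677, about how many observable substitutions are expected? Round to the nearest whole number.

Invert JC69: p = (3/4)(1 − e^(−4d/3)) = 0.75 × (1 − e^(-0.902667)) = 0.75 × (1 − 0.405487) = 0.445885.
Expected differing sites = pL ≈ 0.445885 × 2209 = 984.959965 ≈ 985.

985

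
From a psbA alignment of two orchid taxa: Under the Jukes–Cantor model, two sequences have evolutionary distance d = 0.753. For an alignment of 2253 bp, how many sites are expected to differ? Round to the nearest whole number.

1071

Invert JC69: p = (3/4)(1 − e^(−4d/3)) = 0.75 × (1 − e^(-1.004)) = 0.75 × (1 − 0.366411) = 0.475192.
Expected differing sites = pL ≈ 0.475192 × 2253 = 1070.607576 ≈ 1071.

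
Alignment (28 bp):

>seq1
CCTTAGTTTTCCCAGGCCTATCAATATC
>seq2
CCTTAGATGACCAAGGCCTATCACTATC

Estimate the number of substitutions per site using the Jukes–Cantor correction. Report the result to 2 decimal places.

The sequences differ at 5 of 28 sites (7, 9, 10, 13, 24), so p = 5/28 ≈ 0.178571.
d = −(3/4) ln(1 − 4p/3) = −0.75 ln(1 − 0.238095) = −0.75 ln(0.761905)
  = −0.75 × (-0.271933) = 0.203950 substitutions/site.

0.20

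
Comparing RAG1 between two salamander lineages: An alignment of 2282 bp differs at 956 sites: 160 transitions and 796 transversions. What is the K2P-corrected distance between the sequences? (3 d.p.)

0.635

P = 160/2282 ≈ 0.070114 and Q = 796/2282 ≈ 0.348817.
Under the Kimura two-parameter model, d = −½ ln(1 − 2P − Q) − ¼ ln(1 − 2Q).
1 − 2P − Q = 0.510955, giving −½ ln(0.510955) = 0.335737.
1 − 2Q = 0.302366, giving −¼ ln(0.302366) = 0.299029.
d = 0.335737 + 0.299029 = 0.634766.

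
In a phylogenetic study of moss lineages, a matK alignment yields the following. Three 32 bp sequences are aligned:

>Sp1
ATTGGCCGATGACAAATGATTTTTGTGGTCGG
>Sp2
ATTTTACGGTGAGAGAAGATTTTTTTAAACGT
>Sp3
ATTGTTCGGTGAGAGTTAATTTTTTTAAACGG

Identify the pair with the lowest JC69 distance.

Sp1–Sp2: 12/32 differ, p = 0.375, d = 0.520.
Sp1–Sp3: 11/32 differ, p = 0.344, d = 0.460.
Sp2–Sp3: 6/32 differ, p = 0.188, d = 0.216.
The smallest distance is between Sp2 and Sp3.

Sp2 and Sp3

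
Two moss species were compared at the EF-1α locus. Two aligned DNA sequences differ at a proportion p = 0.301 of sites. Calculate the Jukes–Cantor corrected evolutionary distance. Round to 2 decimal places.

0.38

d = −(3/4) ln(1 − 4p/3) = −0.75 ln(1 − 0.401333) = −0.75 ln(0.598667)
  = −0.75 × (-0.513050) = 0.384788 substitutions/site.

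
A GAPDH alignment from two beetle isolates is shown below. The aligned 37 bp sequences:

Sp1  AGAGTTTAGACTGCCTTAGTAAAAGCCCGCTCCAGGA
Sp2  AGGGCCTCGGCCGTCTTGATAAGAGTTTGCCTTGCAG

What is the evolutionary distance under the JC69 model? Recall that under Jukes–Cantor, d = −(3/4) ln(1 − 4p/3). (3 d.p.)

The sequences differ at 20 of 37 sites, so p = 20/37 ≈ 0.540541.
d = −(3/4) ln(1 − 4p/3) = −0.75 ln(1 − 0.720721) = −0.75 ln(0.279279)
  = −0.75 × (-1.275544) = 0.956658 substitutions/site.

0.957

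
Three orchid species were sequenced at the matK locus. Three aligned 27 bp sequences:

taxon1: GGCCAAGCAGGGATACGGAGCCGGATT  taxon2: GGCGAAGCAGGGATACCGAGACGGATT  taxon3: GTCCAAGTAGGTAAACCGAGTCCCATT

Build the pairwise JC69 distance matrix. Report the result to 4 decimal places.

d(taxon1,taxon2) = 0.1203, d(taxon1,taxon3) = 0.3770, d(taxon2,taxon3) = 0.3770

taxon1–taxon2: 3/27 sites differ → p ≈ 0.111111, d = −0.75 ln(1 − 0.148148) = 0.120257 ≈ 0.1203.
taxon1–taxon3: 8/27 sites differ → p ≈ 0.296296, d = −0.75 ln(1 − 0.395061) = 0.376971 ≈ 0.3770.
taxon2–taxon3: 8/27 sites differ → p ≈ 0.296296, d = −0.75 ln(1 − 0.395061) = 0.376971 ≈ 0.3770.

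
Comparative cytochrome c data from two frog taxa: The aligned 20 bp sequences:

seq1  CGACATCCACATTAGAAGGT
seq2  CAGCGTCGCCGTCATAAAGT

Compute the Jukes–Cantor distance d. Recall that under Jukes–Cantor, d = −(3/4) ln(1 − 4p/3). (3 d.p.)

0.687

The sequences differ at 9 of 20 sites (2, 3, 5, 8, 9, 11, 13, 15, 18), so p = 9/20 = 0.45.
d = −(3/4) ln(1 − 4p/3) = −0.75 ln(1 − 0.6) = −0.75 ln(0.4)
  = −0.75 × (-0.916291) = 0.687218 substitutions/site.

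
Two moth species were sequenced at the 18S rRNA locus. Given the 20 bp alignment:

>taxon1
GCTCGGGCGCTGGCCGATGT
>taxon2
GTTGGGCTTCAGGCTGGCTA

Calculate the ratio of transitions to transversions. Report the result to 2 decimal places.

Transitions are A↔G and C↔T; transversions are all other mismatches.
Transitions: 5. Transversions: 6.
R = 5/6 = 0.833333… ≈ 0.83 (to 2 d.p.).

0.83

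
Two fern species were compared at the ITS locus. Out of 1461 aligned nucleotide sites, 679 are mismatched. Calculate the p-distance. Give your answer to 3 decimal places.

0.465

p = 679/1461 = 0.464750… ≈ 0.465 (to 3 d.p.).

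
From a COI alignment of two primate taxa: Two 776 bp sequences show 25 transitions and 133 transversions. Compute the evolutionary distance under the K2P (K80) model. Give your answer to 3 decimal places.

0.239

P = 25/776 ≈ 0.032216 and Q = 133/776 ≈ 0.171392.
Under the Kimura two-parameter model, d = −½ ln(1 − 2P − Q) − ¼ ln(1 − 2Q).
1 − 2P − Q = 0.764176, giving −½ ln(0.764176) = 0.134479.
1 − 2Q = 0.657216, giving −¼ ln(0.657216) = 0.104936.
d = 0.134479 + 0.104936 = 0.239415.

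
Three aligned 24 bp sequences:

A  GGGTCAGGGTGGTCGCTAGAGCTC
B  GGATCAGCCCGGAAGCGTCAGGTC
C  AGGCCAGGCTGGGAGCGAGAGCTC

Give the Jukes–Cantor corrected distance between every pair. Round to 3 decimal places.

A–B: 10/24 sites differ → p ≈ 0.416667, d = −0.75 ln(1 − 0.555556) = 0.608198 ≈ 0.608.
A–C: 6/24 sites differ → p = 0.25, d = −0.75 ln(1 − 0.333333) = 0.304098 ≈ 0.304.
B–C: 9/24 sites differ → p = 0.375, d = −0.75 ln(1 − 0.5) = 0.519860 ≈ 0.520.

d(A,B) = 0.608, d(A,C) = 0.304, d(B,C) = 0.520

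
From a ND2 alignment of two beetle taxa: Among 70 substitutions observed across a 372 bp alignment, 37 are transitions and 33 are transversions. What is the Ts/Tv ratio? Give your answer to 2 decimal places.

R = 37/33 = 1.121212… ≈ 1.12 (to 2 d.p.).

1.12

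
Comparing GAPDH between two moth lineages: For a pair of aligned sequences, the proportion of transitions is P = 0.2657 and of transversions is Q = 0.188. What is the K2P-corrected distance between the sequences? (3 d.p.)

Under the Kimura two-parameter model, d = −½ ln(1 − 2P − Q) − ¼ ln(1 − 2Q).
1 − 2P − Q = 0.2806, giving −½ ln(0.2806) = 0.635413.
1 − 2Q = 0.624, giving −¼ ln(0.624) = 0.117901.
d = 0.635413 + 0.117901 = 0.753314.

0.753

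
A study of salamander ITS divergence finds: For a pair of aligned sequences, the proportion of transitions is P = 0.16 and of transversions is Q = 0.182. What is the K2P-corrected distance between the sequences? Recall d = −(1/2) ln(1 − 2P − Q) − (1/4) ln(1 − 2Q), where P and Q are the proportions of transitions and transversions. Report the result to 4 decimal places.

0.4617

Under the Kimura two-parameter model, d = −½ ln(1 − 2P − Q) − ¼ ln(1 − 2Q).
1 − 2P − Q = 0.498, giving −½ ln(0.498) = 0.348578.
1 − 2Q = 0.636, giving −¼ ln(0.636) = 0.113139.
d = 0.348578 + 0.113139 = 0.461717.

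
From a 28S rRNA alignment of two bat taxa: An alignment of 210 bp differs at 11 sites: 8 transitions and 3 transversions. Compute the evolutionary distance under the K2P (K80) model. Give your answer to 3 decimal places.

0.055

P = 8/210 ≈ 0.038095 and Q = 3/210 ≈ 0.014286.
Under the Kimura two-parameter model, d = −½ ln(1 − 2P − Q) − ¼ ln(1 − 2Q).
1 − 2P − Q = 0.909524, giving −½ ln(0.909524) = 0.047417.
1 − 2Q = 0.971428, giving −¼ ln(0.971428) = 0.007247.
d = 0.047417 + 0.007247 = 0.054664.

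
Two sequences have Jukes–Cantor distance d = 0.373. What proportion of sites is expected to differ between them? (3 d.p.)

0.294

p = (3/4)(1 − e^(−4d/3)) = 0.75 × (1 − e^(-0.497333)) = 0.75 × (1 − 0.608150) = 0.293888.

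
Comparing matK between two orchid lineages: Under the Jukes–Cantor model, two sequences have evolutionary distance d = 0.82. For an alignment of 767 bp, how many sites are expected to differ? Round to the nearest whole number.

Invert JC69: p = (3/4)(1 − e^(−4d/3)) = 0.75 × (1 − e^(-1.093333)) = 0.75 × (1 − 0.335098) = 0.498677.
Expected differing sites = pL ≈ 0.498677 × 767 = 382.485259 ≈ 382.

382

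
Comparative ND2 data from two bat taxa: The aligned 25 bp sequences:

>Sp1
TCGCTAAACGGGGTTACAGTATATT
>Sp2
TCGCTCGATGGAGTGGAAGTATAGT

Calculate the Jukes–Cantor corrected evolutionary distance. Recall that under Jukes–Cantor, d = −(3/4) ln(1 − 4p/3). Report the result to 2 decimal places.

0.42

The sequences differ at 8 of 25 sites (6, 7, 9, 12, 15, 16, 17, 24), so p = 8/25 = 0.32.
d = −(3/4) ln(1 − 4p/3) = −0.75 ln(1 − 0.426667) = −0.75 ln(0.573333)
  = −0.75 × (-0.556289) = 0.417217 substitutions/site.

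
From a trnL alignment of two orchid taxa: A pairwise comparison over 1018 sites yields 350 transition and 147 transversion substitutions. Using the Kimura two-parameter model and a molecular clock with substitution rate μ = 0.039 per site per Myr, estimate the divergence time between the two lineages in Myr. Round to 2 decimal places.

P = 350/1018 ≈ 0.343811 and Q = 147/1018 ≈ 0.144401.
Under the Kimura two-parameter model, d = −½ ln(1 − 2P − Q) − ¼ ln(1 − 2Q).
1 − 2P − Q = 0.167977, giving −½ ln(0.167977) = 0.891964.
1 − 2Q = 0.711198, giving −¼ ln(0.711198) = 0.085201.
d = 0.891964 + 0.085201 = 0.977165.
Under a molecular clock d = 2μt, so t = d/(2μ) = 0.977165 / (2 × 0.039) = 12.53 Myr.

12.53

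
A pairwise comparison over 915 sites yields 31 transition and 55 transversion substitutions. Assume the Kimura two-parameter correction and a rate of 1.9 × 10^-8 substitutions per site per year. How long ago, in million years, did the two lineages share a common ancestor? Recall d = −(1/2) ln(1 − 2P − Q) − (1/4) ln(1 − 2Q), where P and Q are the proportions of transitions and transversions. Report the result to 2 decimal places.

2.64

P = 31/915 ≈ 0.03388 and Q = 55/915 ≈ 0.060109.
Under the Kimura two-parameter model, d = −½ ln(1 − 2P − Q) − ¼ ln(1 − 2Q).
1 − 2P − Q = 0.872131, giving −½ ln(0.872131) = 0.068408.
1 − 2Q = 0.879782, giving −¼ ln(0.879782) = 0.032020.
d = 0.068408 + 0.032020 = 0.100428.
Under a molecular clock d = 2μt, so t = d/(2μ) = 0.100428 / (2 × 1.9 × 10^-8) = 2.64 million years.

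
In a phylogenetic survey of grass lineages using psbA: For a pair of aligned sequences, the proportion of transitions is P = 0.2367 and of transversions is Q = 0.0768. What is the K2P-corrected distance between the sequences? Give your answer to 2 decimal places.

0.44

Under the Kimura two-parameter model, d = −½ ln(1 − 2P − Q) − ¼ ln(1 − 2Q).
1 − 2P − Q = 0.4498, giving −½ ln(0.4498) = 0.399476.
1 − 2Q = 0.8464, giving −¼ ln(0.8464) = 0.041691.
d = 0.399476 + 0.041691 = 0.441167.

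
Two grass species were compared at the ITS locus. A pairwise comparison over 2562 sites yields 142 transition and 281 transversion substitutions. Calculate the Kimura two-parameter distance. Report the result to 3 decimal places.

P = 142/2562 ≈ 0.055425 and Q = 281/2562 ≈ 0.10968.
Under the Kimura two-parameter model, d = −½ ln(1 − 2P − Q) − ¼ ln(1 − 2Q).
1 − 2P − Q = 0.77947, giving −½ ln(0.77947) = 0.124571.
1 − 2Q = 0.78064, giving −¼ ln(0.78064) = 0.061910.
d = 0.124571 + 0.061910 = 0.186481.

0.186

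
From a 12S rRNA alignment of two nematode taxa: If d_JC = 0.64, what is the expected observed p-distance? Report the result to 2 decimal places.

0.43

p = (3/4)(1 − e^(−4d/3)) = 0.75 × (1 − e^(-0.853333)) = 0.75 × (1 − 0.425993) = 0.430505.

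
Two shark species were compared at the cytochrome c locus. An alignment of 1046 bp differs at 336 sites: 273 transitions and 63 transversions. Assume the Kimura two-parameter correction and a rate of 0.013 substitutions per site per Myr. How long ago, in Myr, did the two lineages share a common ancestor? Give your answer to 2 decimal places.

18.02

P = 273/1046 ≈ 0.260994 and Q = 63/1046 ≈ 0.060229.
Under the Kimura two-parameter model, d = −½ ln(1 − 2P − Q) − ¼ ln(1 − 2Q).
1 − 2P − Q = 0.417783, giving −½ ln(0.417783) = 0.436397.
1 − 2Q = 0.879542, giving −¼ ln(0.879542) = 0.032088.
d = 0.436397 + 0.032088 = 0.468485.
Under a molecular clock d = 2μt, so t = d/(2μ) = 0.468485 / (2 × 0.013) = 18.02 Myr.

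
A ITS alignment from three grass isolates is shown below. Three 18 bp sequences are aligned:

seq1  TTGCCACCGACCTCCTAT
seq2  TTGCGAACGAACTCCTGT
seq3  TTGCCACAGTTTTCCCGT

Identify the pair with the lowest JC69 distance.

seq1–seq2: 4/18 differ, p = 0.222, d = 0.264.
seq1–seq3: 6/18 differ, p = 0.333, d = 0.441.
seq2–seq3: 7/18 differ, p = 0.389, d = 0.548.
The smallest distance is between seq1 and seq2.

seq1 and seq2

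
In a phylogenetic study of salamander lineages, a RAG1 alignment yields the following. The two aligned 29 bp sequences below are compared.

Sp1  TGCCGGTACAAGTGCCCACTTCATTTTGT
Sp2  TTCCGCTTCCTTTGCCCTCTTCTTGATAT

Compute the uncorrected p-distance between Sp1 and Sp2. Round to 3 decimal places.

0.379

The sequences differ at 11 of 29 positions.
p = 11/29 = 0.379310… ≈ 0.379 (to 3 d.p.).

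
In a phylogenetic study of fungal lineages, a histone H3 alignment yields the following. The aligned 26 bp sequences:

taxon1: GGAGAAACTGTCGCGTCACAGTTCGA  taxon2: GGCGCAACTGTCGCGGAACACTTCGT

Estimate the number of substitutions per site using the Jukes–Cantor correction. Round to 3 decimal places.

The sequences differ at 6 of 26 sites (3, 5, 16, 17, 21, 26), so p = 6/26 ≈ 0.230769.
d = −(3/4) ln(1 − 4p/3) = −0.75 ln(1 − 0.307692) = −0.75 ln(0.692308)
  = −0.75 × (-0.367724) = 0.275793 substitutions/site.

0.276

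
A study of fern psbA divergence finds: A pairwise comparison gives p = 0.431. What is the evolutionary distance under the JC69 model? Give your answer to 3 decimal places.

d = −(3/4) ln(1 − 4p/3) = −0.75 ln(1 − 0.574667) = −0.75 ln(0.425333)
  = −0.75 × (-0.854883) = 0.641162 substitutions/site.

0.641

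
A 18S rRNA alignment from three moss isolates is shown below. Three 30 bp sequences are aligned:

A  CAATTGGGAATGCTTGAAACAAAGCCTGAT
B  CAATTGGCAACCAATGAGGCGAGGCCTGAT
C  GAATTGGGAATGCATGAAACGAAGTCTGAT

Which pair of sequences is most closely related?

A and C

A–B: 9/30 differ, p = 0.300, d = 0.383.
A–C: 4/30 differ, p = 0.133, d = 0.147.
B–C: 9/30 differ, p = 0.300, d = 0.383.
The smallest distance is between A and C.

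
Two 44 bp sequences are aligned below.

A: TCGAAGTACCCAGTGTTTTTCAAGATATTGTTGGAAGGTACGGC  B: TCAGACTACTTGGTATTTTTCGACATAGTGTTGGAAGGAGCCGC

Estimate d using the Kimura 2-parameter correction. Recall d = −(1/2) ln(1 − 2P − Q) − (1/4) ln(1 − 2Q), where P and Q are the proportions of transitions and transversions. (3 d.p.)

0.389

Of 44 sites, 8 differences are transitions and 5 are transversions, so P = 8/44 ≈ 0.181818 and Q = 5/44 ≈ 0.113636.
Under the Kimura two-parameter model, d = −½ ln(1 − 2P − Q) − ¼ ln(1 − 2Q).
1 − 2P − Q = 0.522728, giving −½ ln(0.522728) = 0.324347.
1 − 2Q = 0.772728, giving −¼ ln(0.772728) = 0.064457.
d = 0.324347 + 0.064457 = 0.388804.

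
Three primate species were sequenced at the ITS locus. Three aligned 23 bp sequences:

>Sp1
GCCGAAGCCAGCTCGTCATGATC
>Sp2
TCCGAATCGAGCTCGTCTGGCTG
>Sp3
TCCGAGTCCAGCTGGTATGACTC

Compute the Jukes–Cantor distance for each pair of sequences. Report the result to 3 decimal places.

Sp1–Sp2: 7/23 sites differ → p ≈ 0.304348, d = −0.75 ln(1 − 0.405797) = 0.390401 ≈ 0.390.
Sp1–Sp3: 9/23 sites differ → p ≈ 0.391304, d = −0.75 ln(1 − 0.521739) = 0.553199 ≈ 0.553.
Sp2–Sp3: 6/23 sites differ → p ≈ 0.26087, d = −0.75 ln(1 − 0.347827) = 0.320584 ≈ 0.321.

d(Sp1,Sp2) = 0.390, d(Sp1,Sp3) = 0.553, d(Sp2,Sp3) = 0.321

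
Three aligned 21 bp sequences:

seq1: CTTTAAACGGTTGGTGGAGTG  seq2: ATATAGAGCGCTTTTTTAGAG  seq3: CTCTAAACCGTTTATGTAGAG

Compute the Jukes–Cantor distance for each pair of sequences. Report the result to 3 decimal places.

d(seq1,seq2) = 0.899, d(seq1,seq3) = 0.360, d(seq2,seq3) = 0.441

seq1–seq2: 11/21 sites differ → p ≈ 0.52381, d = −0.75 ln(1 − 0.698413) = 0.899023 ≈ 0.899.
seq1–seq3: 6/21 sites differ → p ≈ 0.285714, d = −0.75 ln(1 − 0.380952) = 0.359679 ≈ 0.360.
seq2–seq3: 7/21 sites differ → p ≈ 0.333333, d = −0.75 ln(1 − 0.444444) = 0.440839 ≈ 0.441.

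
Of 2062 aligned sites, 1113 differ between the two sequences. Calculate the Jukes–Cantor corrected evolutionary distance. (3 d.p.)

p = 1113/2062 ≈ 0.539767.
d = −(3/4) ln(1 − 4p/3) = −0.75 ln(1 − 0.719689) = −0.75 ln(0.280311)
  = −0.75 × (-1.271856) = 0.953892 substitutions/site.

0.954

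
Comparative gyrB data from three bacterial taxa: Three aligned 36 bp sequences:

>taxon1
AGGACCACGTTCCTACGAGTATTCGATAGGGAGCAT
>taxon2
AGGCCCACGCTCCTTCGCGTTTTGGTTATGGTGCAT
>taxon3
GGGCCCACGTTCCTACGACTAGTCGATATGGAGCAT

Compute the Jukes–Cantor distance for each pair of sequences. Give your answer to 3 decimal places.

taxon1–taxon2: 9/36 sites differ → p = 0.25, d = −0.75 ln(1 − 0.333333) = 0.304098 ≈ 0.304.
taxon1–taxon3: 5/36 sites differ → p ≈ 0.138889, d = −0.75 ln(1 − 0.185185) = 0.153596 ≈ 0.154.
taxon2–taxon3: 10/36 sites differ → p ≈ 0.277778, d = −0.75 ln(1 − 0.370371) = 0.346968 ≈ 0.347.

d(taxon1,taxon2) = 0.304, d(taxon1,taxon3) = 0.154, d(taxon2,taxon3) = 0.347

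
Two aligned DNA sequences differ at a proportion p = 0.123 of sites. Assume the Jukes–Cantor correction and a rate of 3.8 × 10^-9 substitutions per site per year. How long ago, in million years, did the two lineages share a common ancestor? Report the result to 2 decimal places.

d = −(3/4) ln(1 − 4p/3) = −0.75 ln(1 − 0.164) = −0.75 ln(0.836)
  = −0.75 × (-0.179127) = 0.134345 substitutions/site.
Under a molecular clock d = 2μt, so t = d/(2μ) = 0.134345 / (2 × 3.8 × 10^-9) = 17.68 million years.

17.68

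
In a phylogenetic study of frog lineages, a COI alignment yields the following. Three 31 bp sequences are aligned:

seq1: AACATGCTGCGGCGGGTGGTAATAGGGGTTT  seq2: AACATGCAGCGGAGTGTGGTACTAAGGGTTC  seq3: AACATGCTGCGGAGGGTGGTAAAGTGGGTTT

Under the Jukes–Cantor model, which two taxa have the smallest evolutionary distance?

seq1 and seq3

seq1–seq2: 6/31 differ, p = 0.194, d = 0.224.
seq1–seq3: 4/31 differ, p = 0.129, d = 0.142.
seq2–seq3: 7/31 differ, p = 0.226, d = 0.269.
The smallest distance is between seq1 and seq3.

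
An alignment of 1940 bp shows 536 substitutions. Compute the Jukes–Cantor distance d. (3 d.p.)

p = 536/1940 ≈ 0.276289.
d = −(3/4) ln(1 − 4p/3) = −0.75 ln(1 − 0.368385) = −0.75 ln(0.631615)
  = −0.75 × (-0.459475) = 0.344606 substitutions/site.

0.345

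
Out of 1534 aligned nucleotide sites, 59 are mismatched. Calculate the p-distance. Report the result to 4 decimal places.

0.0385

p = 59/1534 = 0.038461… ≈ 0.0385 (to 4 d.p.).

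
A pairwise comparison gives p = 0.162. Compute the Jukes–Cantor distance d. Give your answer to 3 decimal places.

0.183

d = −(3/4) ln(1 − 4p/3) = −0.75 ln(1 − 0.216) = −0.75 ln(0.784)
  = −0.75 × (-0.243346) = 0.182510 substitutions/site.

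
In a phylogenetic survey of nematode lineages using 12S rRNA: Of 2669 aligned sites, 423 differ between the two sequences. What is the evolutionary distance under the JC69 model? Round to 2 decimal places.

p = 423/2669 ≈ 0.158486.
d = −(3/4) ln(1 − 4p/3) = −0.75 ln(1 − 0.211315) = −0.75 ln(0.788685)
  = −0.75 × (-0.237388) = 0.178041 substitutions/site.

0.18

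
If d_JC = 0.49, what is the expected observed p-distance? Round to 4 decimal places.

p = (3/4)(1 − e^(−4d/3)) = 0.75 × (1 − e^(-0.653333)) = 0.75 × (1 − 0.520309) = 0.359768.

0.3598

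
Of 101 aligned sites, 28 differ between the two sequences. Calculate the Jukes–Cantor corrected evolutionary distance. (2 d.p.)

0.35

p = 28/101 ≈ 0.277228.
d = −(3/4) ln(1 − 4p/3) = −0.75 ln(1 − 0.369637) = −0.75 ln(0.630363)
  = −0.75 × (-0.461459) = 0.346094 substitutions/site.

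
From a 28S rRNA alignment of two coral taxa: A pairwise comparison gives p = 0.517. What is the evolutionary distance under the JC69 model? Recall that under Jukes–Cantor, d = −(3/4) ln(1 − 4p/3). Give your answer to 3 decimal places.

0.877

d = −(3/4) ln(1 − 4p/3) = −0.75 ln(1 − 0.689333) = −0.75 ln(0.310667)
  = −0.75 × (-1.169034) = 0.876776 substitutions/site.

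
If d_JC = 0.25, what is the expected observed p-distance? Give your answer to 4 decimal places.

p = (3/4)(1 − e^(−4d/3)) = 0.75 × (1 − e^(-0.333333)) = 0.75 × (1 − 0.716532) = 0.212601.

0.2126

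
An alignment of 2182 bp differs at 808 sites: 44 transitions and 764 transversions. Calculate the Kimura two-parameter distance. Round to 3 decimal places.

P = 44/2182 ≈ 0.020165 and Q = 764/2182 ≈ 0.350137.
Under the Kimura two-parameter model, d = −½ ln(1 − 2P − Q) − ¼ ln(1 − 2Q).
1 − 2P − Q = 0.609533, giving −½ ln(0.609533) = 0.247531.
1 − 2Q = 0.299726, giving −¼ ln(0.299726) = 0.301222.
d = 0.247531 + 0.301222 = 0.548753.

0.549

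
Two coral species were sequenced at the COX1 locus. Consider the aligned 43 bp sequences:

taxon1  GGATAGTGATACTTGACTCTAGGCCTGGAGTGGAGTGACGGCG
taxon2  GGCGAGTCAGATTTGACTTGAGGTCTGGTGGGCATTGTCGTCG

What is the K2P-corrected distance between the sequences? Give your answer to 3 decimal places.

0.431

Of 43 sites, 3 differences are transitions and 11 are transversions, so P = 3/43 ≈ 0.069767 and Q = 11/43 ≈ 0.255814.
Under the Kimura two-parameter model, d = −½ ln(1 − 2P − Q) − ¼ ln(1 − 2Q).
1 − 2P − Q = 0.604652, giving −½ ln(0.604652) = 0.251551.
1 − 2Q = 0.488372, giving −¼ ln(0.488372) = 0.179169.
d = 0.251551 + 0.179169 = 0.430720.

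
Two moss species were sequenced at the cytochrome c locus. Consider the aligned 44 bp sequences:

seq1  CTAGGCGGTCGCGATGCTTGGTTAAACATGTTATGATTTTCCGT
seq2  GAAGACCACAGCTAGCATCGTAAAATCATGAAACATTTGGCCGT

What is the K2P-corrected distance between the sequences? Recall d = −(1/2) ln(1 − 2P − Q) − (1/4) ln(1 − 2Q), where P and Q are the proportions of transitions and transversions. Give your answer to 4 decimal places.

0.9085

Of 44 sites, 6 differences are transitions and 17 are transversions, so P = 6/44 ≈ 0.136364 and Q = 17/44 ≈ 0.386364.
Under the Kimura two-parameter model, d = −½ ln(1 − 2P − Q) − ¼ ln(1 − 2Q).
1 − 2P − Q = 0.340908, giving −½ ln(0.340908) = 0.538071.
1 − 2Q = 0.227272, giving −¼ ln(0.227272) = 0.370402.
d = 0.538071 + 0.370402 = 0.908473.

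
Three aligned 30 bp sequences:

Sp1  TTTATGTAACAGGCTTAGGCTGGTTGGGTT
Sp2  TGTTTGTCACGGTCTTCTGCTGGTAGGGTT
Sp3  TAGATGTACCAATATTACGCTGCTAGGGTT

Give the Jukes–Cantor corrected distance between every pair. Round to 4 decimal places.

Sp1–Sp2: 8/30 sites differ → p ≈ 0.266667, d = −0.75 ln(1 − 0.355556) = 0.329526 ≈ 0.3295.
Sp1–Sp3: 9/30 sites differ → p = 0.3, d = −0.75 ln(1 − 0.4) = 0.383119 ≈ 0.3831.
Sp2–Sp3: 11/30 sites differ → p ≈ 0.366667, d = −0.75 ln(1 − 0.488889) = 0.503376 ≈ 0.5034.

d(Sp1,Sp2) = 0.3295, d(Sp1,Sp3) = 0.3831, d(Sp2,Sp3) = 0.5034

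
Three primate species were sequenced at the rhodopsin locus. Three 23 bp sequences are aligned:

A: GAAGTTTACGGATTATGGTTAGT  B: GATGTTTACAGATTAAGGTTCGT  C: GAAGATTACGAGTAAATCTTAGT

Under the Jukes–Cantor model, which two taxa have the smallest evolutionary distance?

A–B: 4/23 differ, p = 0.174, d = 0.198.
A–C: 7/23 differ, p = 0.304, d = 0.390.
B–C: 9/23 differ, p = 0.391, d = 0.553.
The smallest distance is between A and B.

A and B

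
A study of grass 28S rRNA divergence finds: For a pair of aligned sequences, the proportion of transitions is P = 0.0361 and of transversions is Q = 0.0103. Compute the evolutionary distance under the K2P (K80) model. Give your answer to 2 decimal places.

0.05

Under the Kimura two-parameter model, d = −½ ln(1 − 2P − Q) − ¼ ln(1 − 2Q).
1 − 2P − Q = 0.9175, giving −½ ln(0.9175) = 0.043051.
1 − 2Q = 0.9794, giving −¼ ln(0.9794) = 0.005204.
d = 0.043051 + 0.005204 = 0.048255.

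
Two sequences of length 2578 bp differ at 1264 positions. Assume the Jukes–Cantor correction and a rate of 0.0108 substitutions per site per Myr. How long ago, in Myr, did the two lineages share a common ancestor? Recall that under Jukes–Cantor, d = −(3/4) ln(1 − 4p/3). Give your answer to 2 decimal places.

36.82

p = 1264/2578 ≈ 0.490303.
d = −(3/4) ln(1 − 4p/3) = −0.75 ln(1 − 0.653737) = −0.75 ln(0.346263)
  = −0.75 × (-1.060557) = 0.795418 substitutions/site.
Under a molecular clock d = 2μt, so t = d/(2μ) = 0.795418 / (2 × 0.0108) = 36.82 Myr.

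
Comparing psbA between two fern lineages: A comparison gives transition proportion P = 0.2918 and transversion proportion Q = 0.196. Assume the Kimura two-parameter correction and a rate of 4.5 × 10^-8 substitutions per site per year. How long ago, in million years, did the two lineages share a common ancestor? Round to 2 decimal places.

9.78

Under the Kimura two-parameter model, d = −½ ln(1 − 2P − Q) − ¼ ln(1 − 2Q).
1 − 2P − Q = 0.2204, giving −½ ln(0.2204) = 0.756156.
1 − 2Q = 0.608, giving −¼ ln(0.608) = 0.124395.
d = 0.756156 + 0.124395 = 0.880551.
Under a molecular clock d = 2μt, so t = d/(2μ) = 0.880551 / (2 × 4.5 × 10^-8) = 9.78 million years.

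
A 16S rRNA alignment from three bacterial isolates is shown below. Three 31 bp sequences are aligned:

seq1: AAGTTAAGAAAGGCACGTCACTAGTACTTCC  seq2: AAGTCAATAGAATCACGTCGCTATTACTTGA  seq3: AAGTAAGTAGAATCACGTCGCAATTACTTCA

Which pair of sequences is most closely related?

seq1–seq2: 9/31 differ, p = 0.290, d = 0.367.
seq1–seq3: 10/31 differ, p = 0.323, d = 0.422.
seq2–seq3: 4/31 differ, p = 0.129, d = 0.142.
The smallest distance is between seq2 and seq3.

seq2 and seq3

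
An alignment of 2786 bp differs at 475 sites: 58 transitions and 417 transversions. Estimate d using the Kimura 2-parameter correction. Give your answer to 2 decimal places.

0.20

P = 58/2786 ≈ 0.020818 and Q = 417/2786 ≈ 0.149677.
Under the Kimura two-parameter model, d = −½ ln(1 − 2P − Q) − ¼ ln(1 − 2Q).
1 − 2P − Q = 0.808687, giving −½ ln(0.808687) = 0.106172.
1 − 2Q = 0.700646, giving −¼ ln(0.700646) = 0.088938.
d = 0.106172 + 0.088938 = 0.195110.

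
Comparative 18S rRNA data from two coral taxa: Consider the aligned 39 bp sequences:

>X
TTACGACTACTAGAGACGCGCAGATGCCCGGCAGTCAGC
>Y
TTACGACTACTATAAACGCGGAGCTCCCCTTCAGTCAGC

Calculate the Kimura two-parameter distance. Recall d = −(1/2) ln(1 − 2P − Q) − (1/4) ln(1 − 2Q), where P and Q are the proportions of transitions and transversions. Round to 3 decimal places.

Of 39 sites, 1 differences are transitions and 6 are transversions, so P = 1/39 ≈ 0.025641 and Q = 6/39 ≈ 0.153846.
Under the Kimura two-parameter model, d = −½ ln(1 − 2P − Q) − ¼ ln(1 − 2Q).
1 − 2P − Q = 0.794872, giving −½ ln(0.794872) = 0.114787.
1 − 2Q = 0.692308, giving −¼ ln(0.692308) = 0.091931.
d = 0.114787 + 0.091931 = 0.206718.

0.207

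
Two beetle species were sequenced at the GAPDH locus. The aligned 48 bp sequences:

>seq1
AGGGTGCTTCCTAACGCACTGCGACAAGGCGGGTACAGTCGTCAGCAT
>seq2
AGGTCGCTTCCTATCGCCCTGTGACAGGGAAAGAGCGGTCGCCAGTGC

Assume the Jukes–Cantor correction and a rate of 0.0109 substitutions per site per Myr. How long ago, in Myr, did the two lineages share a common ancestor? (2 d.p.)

20.22

The sequences differ at 16 of 48 sites, so p = 16/48 ≈ 0.333333.
d = −(3/4) ln(1 − 4p/3) = −0.75 ln(1 − 0.444444) = −0.75 ln(0.555556)
  = −0.75 × (-0.587786) = 0.440840 substitutions/site.
Under a molecular clock d = 2μt, so t = d/(2μ) = 0.440840 / (2 × 0.0109) = 20.22 Myr.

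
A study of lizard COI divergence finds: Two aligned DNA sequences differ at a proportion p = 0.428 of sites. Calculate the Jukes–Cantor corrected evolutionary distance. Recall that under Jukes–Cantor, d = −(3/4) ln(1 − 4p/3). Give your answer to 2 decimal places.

0.63

d = −(3/4) ln(1 − 4p/3) = −0.75 ln(1 − 0.570667) = −0.75 ln(0.429333)
  = −0.75 × (-0.845522) = 0.634142 substitutions/site.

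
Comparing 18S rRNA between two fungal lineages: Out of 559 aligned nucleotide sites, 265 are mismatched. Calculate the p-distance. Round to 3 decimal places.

p = 265/559 = 0.474060… ≈ 0.474 (to 3 d.p.).

0.474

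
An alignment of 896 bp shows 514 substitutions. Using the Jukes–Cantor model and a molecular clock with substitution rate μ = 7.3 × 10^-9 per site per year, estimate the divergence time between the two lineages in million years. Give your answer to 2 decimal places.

p = 514/896 ≈ 0.573661.
d = −(3/4) ln(1 − 4p/3) = −0.75 ln(1 − 0.764881) = −0.75 ln(0.235119)
  = −0.75 × (-1.447664) = 1.085748 substitutions/site.
Under a molecular clock d = 2μt, so t = d/(2μ) = 1.085748 / (2 × 7.3 × 10^-9) = 74.37 million years.

74.37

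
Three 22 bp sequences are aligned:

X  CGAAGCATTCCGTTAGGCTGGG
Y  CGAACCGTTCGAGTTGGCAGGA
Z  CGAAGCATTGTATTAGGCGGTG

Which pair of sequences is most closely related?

X–Y: 8/22 differ, p = 0.364, d = 0.497.
X–Z: 5/22 differ, p = 0.227, d = 0.271.
Y–Z: 9/22 differ, p = 0.409, d = 0.591.
The smallest distance is between X and Z.

X and Z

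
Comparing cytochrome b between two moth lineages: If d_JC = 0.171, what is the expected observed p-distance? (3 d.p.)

p = (3/4)(1 − e^(−4d/3)) = 0.75 × (1 − e^(-0.228)) = 0.75 × (1 − 0.796124) = 0.152907.

0.153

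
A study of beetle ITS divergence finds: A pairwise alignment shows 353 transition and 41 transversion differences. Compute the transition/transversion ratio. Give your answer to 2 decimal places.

8.61

R = 353/41 = 8.609756… ≈ 8.61 (to 2 d.p.).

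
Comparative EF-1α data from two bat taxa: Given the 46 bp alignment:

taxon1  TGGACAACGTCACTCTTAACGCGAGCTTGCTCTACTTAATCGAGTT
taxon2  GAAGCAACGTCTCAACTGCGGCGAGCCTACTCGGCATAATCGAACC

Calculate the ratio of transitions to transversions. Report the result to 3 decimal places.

1.375

Transitions are A↔G and C↔T; transversions are all other mismatches.
Transitions: 11. Transversions: 8.
R = 11/8 = 1.375.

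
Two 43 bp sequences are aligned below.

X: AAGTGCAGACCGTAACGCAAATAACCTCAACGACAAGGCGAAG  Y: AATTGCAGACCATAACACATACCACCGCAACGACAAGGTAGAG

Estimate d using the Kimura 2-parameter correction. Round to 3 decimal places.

0.284

Of 43 sites, 6 differences are transitions and 4 are transversions, so P = 6/43 ≈ 0.139535 and Q = 4/43 ≈ 0.093023.
Under the Kimura two-parameter model, d = −½ ln(1 − 2P − Q) − ¼ ln(1 − 2Q).
1 − 2P − Q = 0.627907, giving −½ ln(0.627907) = 0.232682.
1 − 2Q = 0.813954, giving −¼ ln(0.813954) = 0.051463.
d = 0.232682 + 0.051463 = 0.284145.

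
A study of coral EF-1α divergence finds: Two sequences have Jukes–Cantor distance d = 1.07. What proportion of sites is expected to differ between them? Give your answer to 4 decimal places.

p = (3/4)(1 − e^(−4d/3)) = 0.75 × (1 − e^(-1.426667)) = 0.75 × (1 − 0.240108) = 0.569919.

0.5699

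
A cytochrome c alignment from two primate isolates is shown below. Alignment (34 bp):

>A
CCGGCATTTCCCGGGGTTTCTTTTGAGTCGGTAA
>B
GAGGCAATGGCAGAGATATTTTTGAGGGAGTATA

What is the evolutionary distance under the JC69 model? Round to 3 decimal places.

The sequences differ at 18 of 34 sites, so p = 18/34 ≈ 0.529412.
d = −(3/4) ln(1 − 4p/3) = −0.75 ln(1 − 0.705883) = −0.75 ln(0.294117)
  = −0.75 × (-1.223778) = 0.917834 substitutions/site.

0.918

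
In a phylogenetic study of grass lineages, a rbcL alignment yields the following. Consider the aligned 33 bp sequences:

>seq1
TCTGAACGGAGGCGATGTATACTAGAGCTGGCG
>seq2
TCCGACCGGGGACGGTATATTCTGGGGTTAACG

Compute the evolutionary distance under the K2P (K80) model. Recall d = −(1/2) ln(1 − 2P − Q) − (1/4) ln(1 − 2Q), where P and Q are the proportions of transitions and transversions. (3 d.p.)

Of 33 sites, 10 differences are transitions and 2 are transversions, so P = 10/33 ≈ 0.30303 and Q = 2/33 ≈ 0.060606.
Under the Kimura two-parameter model, d = −½ ln(1 − 2P − Q) − ¼ ln(1 − 2Q).
1 − 2P − Q = 0.333334, giving −½ ln(0.333334) = 0.549305.
1 − 2Q = 0.878788, giving −¼ ln(0.878788) = 0.032303.
d = 0.549305 + 0.032303 = 0.581608.

0.582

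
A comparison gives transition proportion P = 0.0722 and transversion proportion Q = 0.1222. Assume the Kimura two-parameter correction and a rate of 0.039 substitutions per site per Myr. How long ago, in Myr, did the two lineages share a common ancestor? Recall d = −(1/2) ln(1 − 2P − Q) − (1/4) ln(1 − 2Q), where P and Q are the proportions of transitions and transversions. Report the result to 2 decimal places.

2.89

Under the Kimura two-parameter model, d = −½ ln(1 − 2P − Q) − ¼ ln(1 − 2Q).
1 − 2P − Q = 0.7334, giving −½ ln(0.7334) = 0.155032.
1 − 2Q = 0.7556, giving −¼ ln(0.7556) = 0.070061.
d = 0.155032 + 0.070061 = 0.225093.
Under a molecular clock d = 2μt, so t = d/(2μ) = 0.225093 / (2 × 0.039) = 2.89 Myr.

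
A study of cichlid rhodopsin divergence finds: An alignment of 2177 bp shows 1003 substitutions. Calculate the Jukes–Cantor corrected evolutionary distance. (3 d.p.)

p = 1003/2177 ≈ 0.460726.
d = −(3/4) ln(1 − 4p/3) = −0.75 ln(1 − 0.614301) = −0.75 ln(0.385699)
  = −0.75 × (-0.952698) = 0.714524 substitutions/site.

0.715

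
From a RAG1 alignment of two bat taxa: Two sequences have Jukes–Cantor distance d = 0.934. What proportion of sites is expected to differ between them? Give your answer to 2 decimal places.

0.53

p = (3/4)(1 − e^(−4d/3)) = 0.75 × (1 − e^(-1.245333)) = 0.75 × (1 − 0.287845) = 0.534116.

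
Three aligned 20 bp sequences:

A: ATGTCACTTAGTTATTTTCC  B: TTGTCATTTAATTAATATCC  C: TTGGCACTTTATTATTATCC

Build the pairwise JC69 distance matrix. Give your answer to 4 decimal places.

A–B: 5/20 sites differ → p = 0.25, d = −0.75 ln(1 − 0.333333) = 0.304098 ≈ 0.3041.
A–C: 5/20 sites differ → p = 0.25, d = −0.75 ln(1 − 0.333333) = 0.304098 ≈ 0.3041.
B–C: 4/20 sites differ → p = 0.2, d = −0.75 ln(1 − 0.266667) = 0.232617 ≈ 0.2326.

d(A,B) = 0.3041, d(A,C) = 0.3041, d(B,C) = 0.2326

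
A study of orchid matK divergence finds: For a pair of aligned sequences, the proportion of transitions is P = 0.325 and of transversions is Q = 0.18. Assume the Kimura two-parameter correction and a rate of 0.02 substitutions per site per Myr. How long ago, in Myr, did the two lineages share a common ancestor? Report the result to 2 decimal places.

24.94

Under the Kimura two-parameter model, d = −½ ln(1 − 2P − Q) − ¼ ln(1 − 2Q).
1 − 2P − Q = 0.17, giving −½ ln(0.17) = 0.885978.
1 − 2Q = 0.64, giving −¼ ln(0.64) = 0.111572.
d = 0.885978 + 0.111572 = 0.997550.
Under a molecular clock d = 2μt, so t = d/(2μ) = 0.997550 / (2 × 0.02) = 24.94 Myr.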